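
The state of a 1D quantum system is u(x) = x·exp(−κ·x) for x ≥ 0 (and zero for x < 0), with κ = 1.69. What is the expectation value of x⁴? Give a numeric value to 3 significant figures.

⟨x⁴⟩ = ∫ x⁴·|u|² dx / ∫|u|² dx (integrals over the domain).
Every integrand reduces to terms xʲ·e^(−2κx) on [0, ∞); use ∫₀^∞ xʲ·e^(−2κx) dx = j!/(2κ)^(j+1).
State is unnormalized: ∫|u|² dx = 0.051794, and ∫u*·x⁴·u dx = 0.14286, so ⟨x⁴⟩ = 0.14286 / 0.051794.
⟨x⁴⟩ = 2.7583.

2.76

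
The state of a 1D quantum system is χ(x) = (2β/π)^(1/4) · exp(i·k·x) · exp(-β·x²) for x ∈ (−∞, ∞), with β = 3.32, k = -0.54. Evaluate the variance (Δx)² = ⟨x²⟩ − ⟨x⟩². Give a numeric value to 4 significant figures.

0.07530

Compute ⟨x⟩ and ⟨x²⟩ separately, then (Δx)² = ⟨x²⟩ − ⟨x⟩².
Gaussian moments: ∫x^(2j)·e^(−2βx²) dx = (2j−1)!!/(4β)^j · √(π/(2β)), odd powers integrate to 0; here √(π/(2β)) = 0.68785.
⟨x⟩ = 0.0000 and ⟨x²⟩ = 0.075301.
(Δx)² = 0.075301 − (0.0000)² = 0.075301.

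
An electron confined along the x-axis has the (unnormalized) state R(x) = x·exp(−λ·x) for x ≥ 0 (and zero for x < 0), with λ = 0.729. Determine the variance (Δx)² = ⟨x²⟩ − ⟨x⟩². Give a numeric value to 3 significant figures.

1.41

Compute ⟨x⟩ and ⟨x²⟩ separately, then (Δx)² = ⟨x²⟩ − ⟨x⟩².
Every integrand reduces to terms xʲ·e^(−2λx) on [0, ∞); use ∫₀^∞ xʲ·e^(−2λx) dx = j!/(2λ)^(j+1).
Normalization: ∫|R|² dx = 0.64529.
⟨x⟩ = 2.0576 and ⟨x²⟩ = 5.6450.
(Δx)² = 5.6450 − (2.0576)² = 1.4113.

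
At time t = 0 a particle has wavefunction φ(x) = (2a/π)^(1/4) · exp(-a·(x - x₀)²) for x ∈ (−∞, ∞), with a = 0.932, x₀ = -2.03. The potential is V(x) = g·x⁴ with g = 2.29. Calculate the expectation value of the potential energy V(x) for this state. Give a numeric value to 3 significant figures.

⟨V⟩ = ∫ V(x)·|φ|² dx.
Gaussian moments (u = x − x₀): ∫u^(2j)·e^(−2au²) du = (2j−1)!!/(4a)^j · √(π/(2a)), odd powers integrate to 0; here √(π/(2a)) = 1.2982.
⟨V⟩ = 54.571.

54.6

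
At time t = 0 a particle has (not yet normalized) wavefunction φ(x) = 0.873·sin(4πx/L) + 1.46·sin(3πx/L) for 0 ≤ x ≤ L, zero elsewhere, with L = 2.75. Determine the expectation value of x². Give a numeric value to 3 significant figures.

⟨x²⟩ = ∫ x²·|φ|² dx / ∫|φ|² dx (integrals over the domain).
On 0 ≤ x ≤ L (j ≠ l): ∫sin²(jπx/L) dx = L/2, ∫sin(jπx/L)·sin(lπx/L) dx = 0; diagonal moments ∫x·sin²(jπx/L) dx = L²/4, ∫x²·sin²(jπx/L) dx = L³·(1/6 − 1/(4j²π²)); cross terms ∫x·sin(jπx/L)·sin(lπx/L) dx = 0 for j + l even and −4jlL²/(π²(j² − l²)²) for j + l odd, ∫x²·sin(jπx/L)·sin(lπx/L) dx = (−1)^(j+l)·4jlL³/(π²(j² − l²)²); higher powers the same way via product-to-sum and parts.
State is unnormalized: ∫|φ|² dx = 3.9789, and ∫φ*·x²·φ dx = 4.6184, so ⟨x²⟩ = 4.6184 / 3.9789.
⟨x²⟩ = 1.1607.

1.16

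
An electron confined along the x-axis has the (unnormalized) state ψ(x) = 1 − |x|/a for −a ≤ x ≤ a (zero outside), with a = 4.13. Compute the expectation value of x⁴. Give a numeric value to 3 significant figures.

⟨x⁴⟩ = ∫ x⁴·|ψ|² dx / ∫|ψ|² dx (integrals over the domain).
ψ is even, so ∫ over [−a, a] = 2∫₀ᵃ with ψ = 1 − x/a there: ∫₀ᵃ (1 − x/a)² dx = a/3, ∫₀ᵃ x²(1 − x/a)² dx = a³/30, ∫₀ᵃ x⁴(1 − x/a)² dx = a⁵/105.
State is unnormalized: ∫|ψ|² dx = 2.7533, and ∫ψ*·x⁴·ψ dx = 22.887, so ⟨x⁴⟩ = 22.887 / 2.7533.
⟨x⁴⟩ = 8.3125.

8.31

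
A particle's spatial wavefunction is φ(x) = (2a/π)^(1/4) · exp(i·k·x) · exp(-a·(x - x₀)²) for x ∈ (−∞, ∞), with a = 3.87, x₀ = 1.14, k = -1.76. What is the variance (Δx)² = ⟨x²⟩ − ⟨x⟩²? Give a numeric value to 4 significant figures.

Compute ⟨x⟩ and ⟨x²⟩ separately, then (Δx)² = ⟨x²⟩ − ⟨x⟩².
Gaussian moments (u = x − x₀): ∫u^(2j)·e^(−2au²) du = (2j−1)!!/(4a)^j · √(π/(2a)), odd powers integrate to 0; here √(π/(2a)) = 0.63710.
⟨x⟩ = 1.1400 and ⟨x²⟩ = 1.3642.
(Δx)² = 1.3642 − (1.1400)² = 0.064599.

0.06460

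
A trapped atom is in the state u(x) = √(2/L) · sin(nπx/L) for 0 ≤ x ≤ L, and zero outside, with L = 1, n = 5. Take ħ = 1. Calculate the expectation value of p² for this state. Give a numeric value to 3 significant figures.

p² u = −ħ² d²u/dx²; ⟨p²⟩ = −ħ² ∫ u*·u'' dx.
d/dx sin(nπx/L) = (nπ/L)·cos(nπx/L) and d²/dx² sin(nπx/L) = −(nπ/L)²·sin(nπx/L); on 0 ≤ x ≤ L, ∫sin²(nπx/L) dx = L/2 and ∫sin(nπx/L)·cos(nπx/L) dx = 0.
⟨p²⟩ = 246.74.

247.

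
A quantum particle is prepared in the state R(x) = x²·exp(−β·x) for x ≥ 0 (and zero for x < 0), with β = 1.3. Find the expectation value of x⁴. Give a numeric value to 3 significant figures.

36.8

⟨x⁴⟩ = ∫ x⁴·|R|² dx / ∫|R|² dx (integrals over the domain).
Every integrand reduces to terms xʲ·e^(−2βx) on [0, ∞); use ∫₀^∞ xʲ·e^(−2βx) dx = j!/(2β)^(j+1).
State is unnormalized: ∫|R|² dx = 0.20200, and ∫R*·x⁴·R dx = 7.4261, so ⟨x⁴⟩ = 7.4261 / 0.20200.
⟨x⁴⟩ = 36.763.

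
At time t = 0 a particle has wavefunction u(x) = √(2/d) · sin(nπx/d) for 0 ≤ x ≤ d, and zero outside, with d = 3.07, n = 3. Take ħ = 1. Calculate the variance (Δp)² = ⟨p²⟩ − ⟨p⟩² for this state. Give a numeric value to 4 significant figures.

9.425

Compute ⟨p⟩ and ⟨p²⟩ separately; (Δp)² = ⟨p²⟩ − ⟨p⟩².
d/dx sin(nπx/d) = (nπ/d)·cos(nπx/d) and d²/dx² sin(nπx/d) = −(nπ/d)²·sin(nπx/d); on 0 ≤ x ≤ d, ∫sin²(nπx/d) dx = d/2 and ∫sin(nπx/d)·cos(nπx/d) dx = 0.
⟨p⟩ = 0.0000 and ⟨p²⟩ = 9.4247.
(Δp)² = 9.4247 − (0.0000)² = 9.4247.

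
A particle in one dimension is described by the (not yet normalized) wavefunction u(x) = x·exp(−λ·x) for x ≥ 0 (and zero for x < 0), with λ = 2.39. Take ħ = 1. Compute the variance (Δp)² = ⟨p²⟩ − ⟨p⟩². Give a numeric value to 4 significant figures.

Compute ⟨p⟩ and ⟨p²⟩ separately; (Δp)² = ⟨p²⟩ − ⟨p⟩².
Differentiate x·exp(−λ·x) with the product rule; every integrand then reduces to terms xʲ·e^(−2λx) on [0, ∞), with ∫₀^∞ xʲ·e^(−2λx) dx = j!/(2λ)^(j+1).
Normalization: ∫|u|² dx = 0.018312.
⟨p⟩ = 0.0000 and ⟨p²⟩ = 5.7121.
(Δp)² = 5.7121 − (0.0000)² = 5.7121.

5.712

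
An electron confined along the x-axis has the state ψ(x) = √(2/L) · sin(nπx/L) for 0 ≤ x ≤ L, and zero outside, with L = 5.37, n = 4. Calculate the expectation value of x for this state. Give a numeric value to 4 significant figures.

2.685

⟨x⟩ = ∫ x·|ψ|² dx (integrals over the domain).
With sin²θ = (1 − cos2θ)/2 on 0 ≤ x ≤ L: ∫sin²(nπx/L) dx = L/2, ∫x·sin²(nπx/L) dx = L²/4, ∫x²·sin²(nπx/L) dx = L³·(1/6 − 1/(4n²π²)); higher powers xᵏ the same way, integrating xᵏ·cos(2nπx/L) by parts.
⟨x⟩ = 2.6850.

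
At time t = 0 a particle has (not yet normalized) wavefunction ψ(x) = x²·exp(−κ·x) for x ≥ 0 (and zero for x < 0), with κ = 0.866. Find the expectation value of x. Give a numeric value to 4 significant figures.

2.887

⟨x⟩ = ∫ x·|ψ|² dx / ∫|ψ|² dx (integrals over the domain).
Every integrand reduces to terms xʲ·e^(−2κx) on [0, ∞); use ∫₀^∞ xʲ·e^(−2κx) dx = j!/(2κ)^(j+1).
State is unnormalized: ∫|ψ|² dx = 1.5398, and ∫ψ*·x·ψ dx = 4.4452, so ⟨x⟩ = 4.4452 / 1.5398.
⟨x⟩ = 2.8868.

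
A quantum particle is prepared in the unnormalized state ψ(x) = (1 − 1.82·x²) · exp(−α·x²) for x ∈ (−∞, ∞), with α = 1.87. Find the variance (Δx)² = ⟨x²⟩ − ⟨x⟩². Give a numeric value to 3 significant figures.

0.0828

Compute ⟨x⟩ and ⟨x²⟩ separately, then (Δx)² = ⟨x²⟩ − ⟨x⟩².
Expand each integrand as polynomial × e^(−2αx²) and use ∫x^(2j)·e^(−2αx²) dx = (2j−1)!!/(4α)^j · √(π/(2α)), odd powers → 0; here √(π/(2α)) = 0.91651.
Normalization: ∫|ψ|² dx = 0.63329.
⟨x⟩ = 0.0000 and ⟨x²⟩ = 0.082837.
(Δx)² = 0.082837 − (0.0000)² = 0.082837.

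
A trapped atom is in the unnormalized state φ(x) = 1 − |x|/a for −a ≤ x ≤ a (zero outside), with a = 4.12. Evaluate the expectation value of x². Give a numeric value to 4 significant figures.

⟨x²⟩ = ∫ x²·|φ|² dx / ∫|φ|² dx (integrals over the domain).
φ is even, so ∫ over [−a, a] = 2∫₀ᵃ with φ = 1 − x/a there: ∫₀ᵃ (1 − x/a)² dx = a/3, ∫₀ᵃ x²(1 − x/a)² dx = a³/30, ∫₀ᵃ x⁴(1 − x/a)² dx = a⁵/105.
State is unnormalized: ∫|φ|² dx = 2.7467, and ∫φ*·x²·φ dx = 4.6623, so ⟨x²⟩ = 4.6623 / 2.7467.
⟨x²⟩ = 1.6974.

1.697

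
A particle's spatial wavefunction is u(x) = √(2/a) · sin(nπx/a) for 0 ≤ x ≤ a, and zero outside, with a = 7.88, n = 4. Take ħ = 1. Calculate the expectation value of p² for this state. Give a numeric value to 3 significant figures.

p² u = −ħ² d²u/dx²; ⟨p²⟩ = −ħ² ∫ u*·u'' dx.
d/dx sin(nπx/a) = (nπ/a)·cos(nπx/a) and d²/dx² sin(nπx/a) = −(nπ/a)²·sin(nπx/a); on 0 ≤ x ≤ a, ∫sin²(nπx/a) dx = a/2 and ∫sin(nπx/a)·cos(nπx/a) dx = 0.
⟨p²⟩ = 2.5431.

2.54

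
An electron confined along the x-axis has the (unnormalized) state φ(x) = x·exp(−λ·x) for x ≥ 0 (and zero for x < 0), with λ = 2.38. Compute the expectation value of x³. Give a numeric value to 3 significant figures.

⟨x³⟩ = ∫ x³·|φ|² dx / ∫|φ|² dx (integrals over the domain).
Every integrand reduces to terms xʲ·e^(−2λx) on [0, ∞); use ∫₀^∞ xʲ·e^(−2λx) dx = j!/(2λ)^(j+1).
State is unnormalized: ∫|φ|² dx = 0.018544, and ∫φ*·x³·φ dx = 0.010317, so ⟨x³⟩ = 0.010317 / 0.018544.
⟨x³⟩ = 0.55633.

0.556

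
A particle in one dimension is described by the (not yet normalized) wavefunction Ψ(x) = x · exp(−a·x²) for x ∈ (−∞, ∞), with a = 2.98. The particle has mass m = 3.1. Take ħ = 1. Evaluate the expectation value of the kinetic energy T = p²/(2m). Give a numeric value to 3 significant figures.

T = −(ħ²/2m) d²/dx², so ⟨T⟩ = −(ħ²/2m) ∫ Ψ*·Ψ'' dx / ∫|Ψ|² dx; with m = 3.1.
Expand each integrand as polynomial × e^(−2ax²) and use ∫x^(2j)·e^(−2ax²) dx = (2j−1)!!/(4a)^j · √(π/(2a)), odd powers → 0; here √(π/(2a)) = 0.72603. Differentiate with the product rule, d/dx e^(−ax²) = −2ax·e^(−ax²).
State is unnormalized: ∫|Ψ|² dx = 0.060908, and ∫Ψ*·(−ħ²/2m · Ψ'') dx = 0.087826, so ⟨T⟩ = 0.087826 / 0.060908.
⟨T⟩ = 1.4419.

1.44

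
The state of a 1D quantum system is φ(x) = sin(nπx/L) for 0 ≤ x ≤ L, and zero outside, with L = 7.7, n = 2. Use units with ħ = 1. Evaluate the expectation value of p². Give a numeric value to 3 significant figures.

p² φ = −ħ² d²φ/dx²; ⟨p²⟩ = −ħ² ∫ φ*·φ'' dx / ∫|φ|² dx.
d/dx sin(nπx/L) = (nπ/L)·cos(nπx/L) and d²/dx² sin(nπx/L) = −(nπ/L)²·sin(nπx/L); on 0 ≤ x ≤ L, ∫sin²(nπx/L) dx = L/2 and ∫sin(nπx/L)·cos(nπx/L) dx = 0.
State is unnormalized: ∫|φ|² dx = 3.8500, and ∫φ*·(−ħ² φ'') dx = 2.5635, so ⟨p²⟩ = 2.5635 / 3.8500.
⟨p²⟩ = 0.66585.

0.666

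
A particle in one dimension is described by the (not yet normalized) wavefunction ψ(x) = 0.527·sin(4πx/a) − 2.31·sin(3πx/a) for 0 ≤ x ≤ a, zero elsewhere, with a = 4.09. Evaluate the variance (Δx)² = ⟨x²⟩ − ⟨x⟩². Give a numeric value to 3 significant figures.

Compute ⟨x⟩ and ⟨x²⟩ separately, then (Δx)² = ⟨x²⟩ − ⟨x⟩².
On 0 ≤ x ≤ a (j ≠ l): ∫sin²(jπx/a) dx = a/2, ∫sin(jπx/a)·sin(lπx/a) dx = 0; diagonal moments ∫x·sin²(jπx/a) dx = a²/4, ∫x²·sin²(jπx/a) dx = a³·(1/6 − 1/(4j²π²)); cross terms ∫x·sin(jπx/a)·sin(lπx/a) dx = 0 for j + l even and −4jla²/(π²(j² − l²)²) for j + l odd, ∫x²·sin(jπx/a)·sin(lπx/a) dx = (−1)^(j+l)·4jla³/(π²(j² − l²)²); higher powers the same way via product-to-sum and parts.
Normalization: ∫|ψ|² dx = 11.480.
⟨x⟩ = 2.3971 and ⟨x²⟩ = 6.9241.
(Δx)² = 6.9241 − (2.3971)² = 1.1779.

1.18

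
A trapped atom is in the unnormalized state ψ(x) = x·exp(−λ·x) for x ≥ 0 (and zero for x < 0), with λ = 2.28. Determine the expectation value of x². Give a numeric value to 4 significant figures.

0.5771

⟨x²⟩ = ∫ x²·|ψ|² dx / ∫|ψ|² dx (integrals over the domain).
Every integrand reduces to terms xʲ·e^(−2λx) on [0, ∞); use ∫₀^∞ xʲ·e^(−2λx) dx = j!/(2λ)^(j+1).
State is unnormalized: ∫|ψ|² dx = 0.021093, and ∫ψ*·x²·ψ dx = 0.012173, so ⟨x²⟩ = 0.012173 / 0.021093.
⟨x²⟩ = 0.57710.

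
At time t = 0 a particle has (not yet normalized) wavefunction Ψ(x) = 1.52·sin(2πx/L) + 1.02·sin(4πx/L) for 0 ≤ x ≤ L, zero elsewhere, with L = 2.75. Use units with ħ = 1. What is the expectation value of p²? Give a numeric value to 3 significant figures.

10.1

p² Ψ = −ħ² d²Ψ/dx²; ⟨p²⟩ = −ħ² ∫ Ψ*·Ψ'' dx / ∫|Ψ|² dx.
d²/dx² sin(jπx/L) = −(jπ/L)²·sin(jπx/L); on 0 ≤ x ≤ L, ∫sin²(jπx/L) dx = L/2 and ∫sin(jπx/L)·sin(lπx/L) dx = 0 for j ≠ l, so only diagonal terms survive in ∫|Ψ|² and ∫Ψ·Ψ″; ∫Ψ·Ψ′ dx = [Ψ²/2] between the walls = 0.
State is unnormalized: ∫|Ψ|² dx = 4.6074, and ∫Ψ*·(−ħ² Ψ'') dx = 46.455, so ⟨p²⟩ = 46.455 / 4.6074.
⟨p²⟩ = 10.083.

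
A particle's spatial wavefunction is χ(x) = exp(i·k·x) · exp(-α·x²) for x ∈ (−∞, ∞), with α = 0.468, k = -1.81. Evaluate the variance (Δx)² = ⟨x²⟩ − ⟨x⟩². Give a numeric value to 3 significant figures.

0.534

Compute ⟨x⟩ and ⟨x²⟩ separately, then (Δx)² = ⟨x²⟩ − ⟨x⟩².
Gaussian moments: ∫x^(2j)·e^(−2αx²) dx = (2j−1)!!/(4α)^j · √(π/(2α)), odd powers integrate to 0; here √(π/(2α)) = 1.8320.
Normalization: ∫|χ|² dx = 1.8320.
⟨x⟩ = 0.0000 and ⟨x²⟩ = 0.53419.
(Δx)² = 0.53419 − (0.0000)² = 0.53419.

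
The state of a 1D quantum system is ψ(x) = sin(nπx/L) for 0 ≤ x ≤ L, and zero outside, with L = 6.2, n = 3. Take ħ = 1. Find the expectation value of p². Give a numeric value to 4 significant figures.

p² ψ = −ħ² d²ψ/dx²; ⟨p²⟩ = −ħ² ∫ ψ*·ψ'' dx / ∫|ψ|² dx.
d/dx sin(nπx/L) = (nπ/L)·cos(nπx/L) and d²/dx² sin(nπx/L) = −(nπ/L)²·sin(nπx/L); on 0 ≤ x ≤ L, ∫sin²(nπx/L) dx = L/2 and ∫sin(nπx/L)·cos(nπx/L) dx = 0.
State is unnormalized: ∫|ψ|² dx = 3.1000, and ∫ψ*·(−ħ² ψ'') dx = 7.1634, so ⟨p²⟩ = 7.1634 / 3.1000.
⟨p²⟩ = 2.3108.

2.311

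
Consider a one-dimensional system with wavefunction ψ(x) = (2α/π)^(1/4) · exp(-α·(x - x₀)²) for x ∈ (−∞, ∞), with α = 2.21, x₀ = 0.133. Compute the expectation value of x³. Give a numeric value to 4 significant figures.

0.04749

⟨x³⟩ = ∫ x³·|ψ|² dx (integrals over the domain).
Gaussian moments (u = x − x₀): ∫u^(2j)·e^(−2αu²) du = (2j−1)!!/(4α)^j · √(π/(2α)), odd powers integrate to 0; here √(π/(2α)) = 0.84307.
⟨x³⟩ = 0.047488.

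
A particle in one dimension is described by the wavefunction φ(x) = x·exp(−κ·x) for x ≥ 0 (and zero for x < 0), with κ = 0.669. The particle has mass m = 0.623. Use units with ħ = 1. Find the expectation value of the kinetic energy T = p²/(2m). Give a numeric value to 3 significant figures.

T = −(ħ²/2m) d²/dx², so ⟨T⟩ = −(ħ²/2m) ∫ φ*·φ'' dx / ∫|φ|² dx; with m = 0.623.
Differentiate x·exp(−κ·x) with the product rule; every integrand then reduces to terms xʲ·e^(−2κx) on [0, ∞), with ∫₀^∞ xʲ·e^(−2κx) dx = j!/(2κ)^(j+1).
State is unnormalized: ∫|φ|² dx = 0.83495, and ∫φ*·(−ħ²/2m · φ'') dx = 0.29991, so ⟨T⟩ = 0.29991 / 0.83495.
⟨T⟩ = 0.35920.

0.359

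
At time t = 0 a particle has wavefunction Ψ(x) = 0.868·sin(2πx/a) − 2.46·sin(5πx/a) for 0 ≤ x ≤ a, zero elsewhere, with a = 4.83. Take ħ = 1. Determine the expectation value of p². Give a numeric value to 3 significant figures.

9.59

p² Ψ = −ħ² d²Ψ/dx²; ⟨p²⟩ = −ħ² ∫ Ψ*·Ψ'' dx / ∫|Ψ|² dx.
d²/dx² sin(jπx/a) = −(jπ/a)²·sin(jπx/a); on 0 ≤ x ≤ a, ∫sin²(jπx/a) dx = a/2 and ∫sin(jπx/a)·sin(lπx/a) dx = 0 for j ≠ l, so only diagonal terms survive in ∫|Ψ|² and ∫Ψ·Ψ″; ∫Ψ·Ψ′ dx = [Ψ²/2] between the walls = 0.
State is unnormalized: ∫|Ψ|² dx = 16.434, and ∫Ψ*·(−ħ² Ψ'') dx = 157.65, so ⟨p²⟩ = 157.65 / 16.434.
⟨p²⟩ = 9.5929.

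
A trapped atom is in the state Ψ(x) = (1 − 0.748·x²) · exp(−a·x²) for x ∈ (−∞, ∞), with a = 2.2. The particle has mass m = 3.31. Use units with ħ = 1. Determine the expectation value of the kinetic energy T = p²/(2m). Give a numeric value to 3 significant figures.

T = −(ħ²/2m) d²/dx², so ⟨T⟩ = −(ħ²/2m) ∫ Ψ*·Ψ'' dx / ∫|Ψ|² dx; with m = 3.31.
Expand each integrand as polynomial × e^(−2ax²) and use ∫x^(2j)·e^(−2ax²) dx = (2j−1)!!/(4a)^j · √(π/(2a)), odd powers → 0; here √(π/(2a)) = 0.84498. Differentiate with the product rule, d/dx e^(−ax²) = −2ax·e^(−ax²).
State is unnormalized: ∫|Ψ|² dx = 0.71965, and ∫Ψ*·(−ħ²/2m · Ψ'') dx = 0.34275, so ⟨T⟩ = 0.34275 / 0.71965.
⟨T⟩ = 0.47627.

0.476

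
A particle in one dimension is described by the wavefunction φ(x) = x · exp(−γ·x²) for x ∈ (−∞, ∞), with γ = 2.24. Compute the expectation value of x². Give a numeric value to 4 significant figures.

⟨x²⟩ = ∫ x²·|φ|² dx / ∫|φ|² dx (integrals over the domain).
Expand each integrand as polynomial × e^(−2γx²) and use ∫x^(2j)·e^(−2γx²) dx = (2j−1)!!/(4γ)^j · √(π/(2γ)), odd powers → 0; here √(π/(2γ)) = 0.83741.
State is unnormalized: ∫|φ|² dx = 0.093460, and ∫φ*·x²·φ dx = 0.031293, so ⟨x²⟩ = 0.031293 / 0.093460.
⟨x²⟩ = 0.33482.

0.3348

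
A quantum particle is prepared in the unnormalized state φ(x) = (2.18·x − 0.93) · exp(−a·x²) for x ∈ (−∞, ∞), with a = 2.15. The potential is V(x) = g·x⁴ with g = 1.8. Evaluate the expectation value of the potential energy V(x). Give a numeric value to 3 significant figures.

0.187

⟨V⟩ = ∫ V(x)·|φ|² dx / ∫|φ|² dx.
Expand each integrand as polynomial × e^(−2ax²) and use ∫x^(2j)·e^(−2ax²) dx = (2j−1)!!/(4a)^j · √(π/(2a)), odd powers → 0; here √(π/(2a)) = 0.85475.
State is unnormalized: ∫|φ|² dx = 1.2116, and ∫φ*·V(x)·φ dx = 0.22641, so ⟨V⟩ = 0.22641 / 1.2116.
⟨V⟩ = 0.18687.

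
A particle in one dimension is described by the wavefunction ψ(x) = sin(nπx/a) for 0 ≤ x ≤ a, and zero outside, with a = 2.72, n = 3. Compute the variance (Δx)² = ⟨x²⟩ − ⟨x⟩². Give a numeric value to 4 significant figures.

Compute ⟨x⟩ and ⟨x²⟩ separately, then (Δx)² = ⟨x²⟩ − ⟨x⟩².
With sin²θ = (1 − cos2θ)/2 on 0 ≤ x ≤ a: ∫sin²(nπx/a) dx = a/2, ∫x·sin²(nπx/a) dx = a²/4, ∫x²·sin²(nπx/a) dx = a³·(1/6 − 1/(4n²π²)); higher powers xᵏ the same way, integrating xᵏ·cos(2nπx/a) by parts.
Normalization: ∫|ψ|² dx = 1.3600.
⟨x⟩ = 1.3600 and ⟨x²⟩ = 2.4245.
(Δx)² = 2.4245 − (1.3600)² = 0.57489.

0.5749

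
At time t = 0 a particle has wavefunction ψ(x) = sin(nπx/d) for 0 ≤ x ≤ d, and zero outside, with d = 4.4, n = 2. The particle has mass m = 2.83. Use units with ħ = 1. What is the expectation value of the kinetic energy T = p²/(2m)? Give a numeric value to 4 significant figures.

0.3603

T = −(ħ²/2m) d²/dx², so ⟨T⟩ = −(ħ²/2m) ∫ ψ*·ψ'' dx / ∫|ψ|² dx; with m = 2.83.
d/dx sin(nπx/d) = (nπ/d)·cos(nπx/d) and d²/dx² sin(nπx/d) = −(nπ/d)²·sin(nπx/d); on 0 ≤ x ≤ d, ∫sin²(nπx/d) dx = d/2 and ∫sin(nπx/d)·cos(nπx/d) dx = 0.
State is unnormalized: ∫|ψ|² dx = 2.2000, and ∫ψ*·(−ħ²/2m · ψ'') dx = 0.79261, so ⟨T⟩ = 0.79261 / 2.2000.
⟨T⟩ = 0.36028.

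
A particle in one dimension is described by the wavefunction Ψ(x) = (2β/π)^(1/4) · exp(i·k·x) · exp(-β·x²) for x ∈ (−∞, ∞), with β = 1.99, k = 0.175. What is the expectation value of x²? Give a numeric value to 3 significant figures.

⟨x²⟩ = ∫ x²·|Ψ|² dx (integrals over the domain).
Gaussian moments: ∫x^(2j)·e^(−2βx²) dx = (2j−1)!!/(4β)^j · √(π/(2β)), odd powers integrate to 0; here √(π/(2β)) = 0.88845.
⟨x²⟩ = 0.12563.

0.126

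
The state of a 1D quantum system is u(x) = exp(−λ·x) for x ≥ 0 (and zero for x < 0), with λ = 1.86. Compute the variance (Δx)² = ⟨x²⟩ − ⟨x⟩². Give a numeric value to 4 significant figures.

0.07226

Compute ⟨x⟩ and ⟨x²⟩ separately, then (Δx)² = ⟨x²⟩ − ⟨x⟩².
Every integrand reduces to terms xʲ·e^(−2λx) on [0, ∞); use ∫₀^∞ xʲ·e^(−2λx) dx = j!/(2λ)^(j+1).
Normalization: ∫|u|² dx = 0.26882.
⟨x⟩ = 0.26882 and ⟨x²⟩ = 0.14453.
(Δx)² = 0.14453 − (0.26882)² = 0.072263.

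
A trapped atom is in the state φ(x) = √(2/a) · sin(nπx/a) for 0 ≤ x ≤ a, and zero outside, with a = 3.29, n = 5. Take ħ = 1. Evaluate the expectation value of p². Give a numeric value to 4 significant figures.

22.80

p² φ = −ħ² d²φ/dx²; ⟨p²⟩ = −ħ² ∫ φ*·φ'' dx.
d/dx sin(nπx/a) = (nπ/a)·cos(nπx/a) and d²/dx² sin(nπx/a) = −(nπ/a)²·sin(nπx/a); on 0 ≤ x ≤ a, ∫sin²(nπx/a) dx = a/2 and ∫sin(nπx/a)·cos(nπx/a) dx = 0.
⟨p²⟩ = 22.795.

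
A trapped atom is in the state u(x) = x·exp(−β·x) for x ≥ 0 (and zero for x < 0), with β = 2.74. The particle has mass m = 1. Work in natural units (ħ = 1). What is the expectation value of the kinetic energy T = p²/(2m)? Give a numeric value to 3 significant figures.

T = −(ħ²/2m) d²/dx², so ⟨T⟩ = −(ħ²/2m) ∫ u*·u'' dx / ∫|u|² dx; with m = 1.
Differentiate x·exp(−β·x) with the product rule; every integrand then reduces to terms xʲ·e^(−2βx) on [0, ∞), with ∫₀^∞ xʲ·e^(−2βx) dx = j!/(2β)^(j+1).
State is unnormalized: ∫|u|² dx = 0.012153, and ∫u*·(−ħ²/2m · u'') dx = 0.045620, so ⟨T⟩ = 0.045620 / 0.012153.
⟨T⟩ = 3.7538.

3.75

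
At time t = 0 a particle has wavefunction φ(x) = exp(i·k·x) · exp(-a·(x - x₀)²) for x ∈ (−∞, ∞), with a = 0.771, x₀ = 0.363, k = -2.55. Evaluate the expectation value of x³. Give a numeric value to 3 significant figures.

⟨x³⟩ = ∫ x³·|φ|² dx / ∫|φ|² dx (integrals over the domain).
Gaussian moments (u = x − x₀): ∫u^(2j)·e^(−2au²) du = (2j−1)!!/(4a)^j · √(π/(2a)), odd powers integrate to 0; here √(π/(2a)) = 1.4274.
State is unnormalized: ∫|φ|² dx = 1.4274, and ∫φ*·x³·φ dx = 0.57229, so ⟨x³⟩ = 0.57229 / 1.4274.
⟨x³⟩ = 0.40094.

0.401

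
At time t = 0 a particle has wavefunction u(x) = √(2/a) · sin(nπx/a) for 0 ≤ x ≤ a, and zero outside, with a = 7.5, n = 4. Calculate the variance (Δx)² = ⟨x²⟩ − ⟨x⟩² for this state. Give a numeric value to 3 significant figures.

Compute ⟨x⟩ and ⟨x²⟩ separately, then (Δx)² = ⟨x²⟩ − ⟨x⟩².
With sin²θ = (1 − cos2θ)/2 on 0 ≤ x ≤ a: ∫sin²(nπx/a) dx = a/2, ∫x·sin²(nπx/a) dx = a²/4, ∫x²·sin²(nπx/a) dx = a³·(1/6 − 1/(4n²π²)); higher powers xᵏ the same way, integrating xᵏ·cos(2nπx/a) by parts.
⟨x⟩ = 3.7500 and ⟨x²⟩ = 18.572.
(Δx)² = 18.572 − (3.7500)² = 4.5094.

4.51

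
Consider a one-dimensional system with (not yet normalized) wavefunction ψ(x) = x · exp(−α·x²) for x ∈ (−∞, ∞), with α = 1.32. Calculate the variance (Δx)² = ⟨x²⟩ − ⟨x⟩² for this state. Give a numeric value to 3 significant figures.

Compute ⟨x⟩ and ⟨x²⟩ separately, then (Δx)² = ⟨x²⟩ − ⟨x⟩².
Expand each integrand as polynomial × e^(−2αx²) and use ∫x^(2j)·e^(−2αx²) dx = (2j−1)!!/(4α)^j · √(π/(2α)), odd powers → 0; here √(π/(2α)) = 1.0909.
Normalization: ∫|ψ|² dx = 0.20660.
⟨x⟩ = 0.0000 and ⟨x²⟩ = 0.56818.
(Δx)² = 0.56818 − (0.0000)² = 0.56818.

0.568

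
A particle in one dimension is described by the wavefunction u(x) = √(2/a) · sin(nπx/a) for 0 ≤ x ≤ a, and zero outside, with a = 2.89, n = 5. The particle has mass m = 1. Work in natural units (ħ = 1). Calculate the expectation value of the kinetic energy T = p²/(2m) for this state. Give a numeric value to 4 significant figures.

T = −(ħ²/2m) d²/dx², so ⟨T⟩ = −(ħ²/2m) ∫ u*·u'' dx; with m = 1.
d/dx sin(nπx/a) = (nπ/a)·cos(nπx/a) and d²/dx² sin(nπx/a) = −(nπ/a)²·sin(nπx/a); on 0 ≤ x ≤ a, ∫sin²(nπx/a) dx = a/2 and ∫sin(nπx/a)·cos(nπx/a) dx = 0.
⟨T⟩ = 14.771.

14.77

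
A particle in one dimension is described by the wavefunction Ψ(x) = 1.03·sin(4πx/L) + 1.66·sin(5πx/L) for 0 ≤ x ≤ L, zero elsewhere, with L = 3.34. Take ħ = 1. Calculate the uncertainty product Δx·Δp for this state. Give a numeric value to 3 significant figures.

Δx = √(⟨x²⟩−⟨x⟩²), Δp = √(⟨p²⟩−⟨p⟩²).
On 0 ≤ x ≤ L (j ≠ l): ∫sin²(jπx/L) dx = L/2, ∫sin(jπx/L)·sin(lπx/L) dx = 0; diagonal moments ∫x·sin²(jπx/L) dx = L²/4, ∫x²·sin²(jπx/L) dx = L³·(1/6 − 1/(4j²π²)); cross terms ∫x·sin(jπx/L)·sin(lπx/L) dx = 0 for j + l even and −4jlL²/(π²(j² − l²)²) for j + l odd, ∫x²·sin(jπx/L)·sin(lπx/L) dx = (−1)^(j+l)·4jlL³/(π²(j² − l²)²); higher powers the same way via product-to-sum and parts. d²/dx² sin(jπx/L) = −(jπ/L)²·sin(jπx/L); on 0 ≤ x ≤ L, ∫sin²(jπx/L) dx = L/2 and ∫sin(jπx/L)·sin(lπx/L) dx = 0 for j ≠ l, so only diagonal terms survive in ∫|Ψ|² and ∫Ψ·Ψ″; ∫Ψ·Ψ′ dx = [Ψ²/2] between the walls = 0.
Normalization: ∫|Ψ|² dx = 6.3736.
⟨x⟩ = 1.0710, ⟨x²⟩ = 1.6919 ⇒ Δx = 0.73807.
⟨p⟩ = 0.0000, ⟨p²⟩ = 19.905 ⇒ Δp = 4.4615.
Δx·Δp = 3.2929.

3.29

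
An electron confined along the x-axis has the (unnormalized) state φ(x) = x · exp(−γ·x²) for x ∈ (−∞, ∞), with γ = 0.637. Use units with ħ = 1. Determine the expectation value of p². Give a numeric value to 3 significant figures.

p² φ = −ħ² d²φ/dx²; ⟨p²⟩ = −ħ² ∫ φ*·φ'' dx / ∫|φ|² dx.
Expand each integrand as polynomial × e^(−2γx²) and use ∫x^(2j)·e^(−2γx²) dx = (2j−1)!!/(4γ)^j · √(π/(2γ)), odd powers → 0; here √(π/(2γ)) = 1.5703. Differentiate with the product rule, d/dx e^(−γx²) = −2γx·e^(−γx²).
State is unnormalized: ∫|φ|² dx = 0.61630, and ∫φ*·(−ħ² φ'') dx = 1.1777, so ⟨p²⟩ = 1.1777 / 0.61630.
⟨p²⟩ = 1.9110.

1.91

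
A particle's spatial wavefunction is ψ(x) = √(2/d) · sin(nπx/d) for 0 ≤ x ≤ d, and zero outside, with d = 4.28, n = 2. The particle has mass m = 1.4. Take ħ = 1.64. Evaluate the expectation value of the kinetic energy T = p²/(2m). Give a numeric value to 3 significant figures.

T = −(ħ²/2m) d²/dx², so ⟨T⟩ = −(ħ²/2m) ∫ ψ*·ψ'' dx; with m = 1.4.
d/dx sin(nπx/d) = (nπ/d)·cos(nπx/d) and d²/dx² sin(nπx/d) = −(nπ/d)²·sin(nπx/d); on 0 ≤ x ≤ d, ∫sin²(nπx/d) dx = d/2 and ∫sin(nπx/d)·cos(nπx/d) dx = 0.
⟨T⟩ = 2.0702.

2.07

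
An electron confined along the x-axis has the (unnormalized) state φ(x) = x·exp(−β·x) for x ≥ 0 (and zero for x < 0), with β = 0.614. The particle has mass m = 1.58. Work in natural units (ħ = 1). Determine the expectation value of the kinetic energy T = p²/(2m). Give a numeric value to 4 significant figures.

T = −(ħ²/2m) d²/dx², so ⟨T⟩ = −(ħ²/2m) ∫ φ*·φ'' dx / ∫|φ|² dx; with m = 1.58.
Differentiate x·exp(−β·x) with the product rule; every integrand then reduces to terms xʲ·e^(−2βx) on [0, ∞), with ∫₀^∞ xʲ·e^(−2βx) dx = j!/(2β)^(j+1).
State is unnormalized: ∫|φ|² dx = 1.0800, and ∫φ*·(−ħ²/2m · φ'') dx = 0.12885, so ⟨T⟩ = 0.12885 / 1.0800.
⟨T⟩ = 0.11930.

0.1193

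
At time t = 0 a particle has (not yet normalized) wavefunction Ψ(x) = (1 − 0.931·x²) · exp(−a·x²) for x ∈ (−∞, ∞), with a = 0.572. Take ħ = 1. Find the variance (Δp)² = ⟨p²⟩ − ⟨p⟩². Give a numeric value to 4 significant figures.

2.490

Compute ⟨p⟩ and ⟨p²⟩ separately; (Δp)² = ⟨p²⟩ − ⟨p⟩².
Expand each integrand as polynomial × e^(−2ax²) and use ∫x^(2j)·e^(−2ax²) dx = (2j−1)!!/(4a)^j · √(π/(2a)), odd powers → 0; here √(π/(2a)) = 1.6572. Differentiate with the product rule, d/dx e^(−ax²) = −2ax·e^(−ax²).
Normalization: ∫|Ψ|² dx = 1.1317.
⟨p⟩ = 0.0000 and ⟨p²⟩ = 2.4900.
(Δp)² = 2.4900 − (0.0000)² = 2.4900.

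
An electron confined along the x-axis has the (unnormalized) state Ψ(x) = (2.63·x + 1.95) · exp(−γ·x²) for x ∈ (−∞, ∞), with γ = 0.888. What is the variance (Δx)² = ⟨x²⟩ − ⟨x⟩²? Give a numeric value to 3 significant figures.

Compute ⟨x⟩ and ⟨x²⟩ separately, then (Δx)² = ⟨x²⟩ − ⟨x⟩².
Expand each integrand as polynomial × e^(−2γx²) and use ∫x^(2j)·e^(−2γx²) dx = (2j−1)!!/(4γ)^j · √(π/(2γ)), odd powers → 0; here √(π/(2γ)) = 1.3300.
Normalization: ∫|Ψ|² dx = 7.6473.
⟨x⟩ = 0.50222 and ⟨x²⟩ = 0.47223.
(Δx)² = 0.47223 − (0.50222)² = 0.22000.

0.220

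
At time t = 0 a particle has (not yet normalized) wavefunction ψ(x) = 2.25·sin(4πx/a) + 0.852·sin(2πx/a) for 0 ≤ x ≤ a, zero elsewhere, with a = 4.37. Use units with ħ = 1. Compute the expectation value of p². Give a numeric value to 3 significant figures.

p² ψ = −ħ² d²ψ/dx²; ⟨p²⟩ = −ħ² ∫ ψ*·ψ'' dx / ∫|ψ|² dx.
d²/dx² sin(jπx/a) = −(jπ/a)²·sin(jπx/a); on 0 ≤ x ≤ a, ∫sin²(jπx/a) dx = a/2 and ∫sin(jπx/a)·sin(lπx/a) dx = 0 for j ≠ l, so only diagonal terms survive in ∫|ψ|² and ∫ψ·ψ″; ∫ψ·ψ′ dx = [ψ²/2] between the walls = 0.
State is unnormalized: ∫|ψ|² dx = 12.648, and ∫ψ*·(−ħ² ψ'') dx = 94.748, so ⟨p²⟩ = 94.748 / 12.648.
⟨p²⟩ = 7.4913.

7.49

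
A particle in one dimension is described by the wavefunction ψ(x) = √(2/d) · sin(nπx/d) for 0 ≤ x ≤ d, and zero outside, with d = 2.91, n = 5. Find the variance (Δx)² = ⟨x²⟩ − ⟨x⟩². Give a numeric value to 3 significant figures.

Compute ⟨x⟩ and ⟨x²⟩ separately, then (Δx)² = ⟨x²⟩ − ⟨x⟩².
With sin²θ = (1 − cos2θ)/2 on 0 ≤ x ≤ d: ∫sin²(nπx/d) dx = d/2, ∫x·sin²(nπx/d) dx = d²/4, ∫x²·sin²(nπx/d) dx = d³·(1/6 − 1/(4n²π²)); higher powers xᵏ the same way, integrating xᵏ·cos(2nπx/d) by parts.
⟨x⟩ = 1.4550 and ⟨x²⟩ = 2.8055.
(Δx)² = 2.8055 − (1.4550)² = 0.68852.

0.689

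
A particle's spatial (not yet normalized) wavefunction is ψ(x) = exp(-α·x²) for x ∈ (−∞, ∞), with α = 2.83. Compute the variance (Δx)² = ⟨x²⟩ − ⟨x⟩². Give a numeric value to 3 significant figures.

Compute ⟨x⟩ and ⟨x²⟩ separately, then (Δx)² = ⟨x²⟩ − ⟨x⟩².
Gaussian moments: ∫x^(2j)·e^(−2αx²) dx = (2j−1)!!/(4α)^j · √(π/(2α)), odd powers integrate to 0; here √(π/(2α)) = 0.74502.
Normalization: ∫|ψ|² dx = 0.74502.
⟨x⟩ = 0.0000 and ⟨x²⟩ = 0.088339.
(Δx)² = 0.088339 − (0.0000)² = 0.088339.

0.0883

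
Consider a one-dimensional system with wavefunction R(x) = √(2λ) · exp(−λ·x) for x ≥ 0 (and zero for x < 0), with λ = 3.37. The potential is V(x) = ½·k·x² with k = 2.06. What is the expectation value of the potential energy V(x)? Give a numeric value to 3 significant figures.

0.0453

⟨V⟩ = ∫ V(x)·|R|² dx.
Every integrand reduces to terms xʲ·e^(−2λx) on [0, ∞); use ∫₀^∞ xʲ·e^(−2λx) dx = j!/(2λ)^(j+1).
⟨V⟩ = 0.045347.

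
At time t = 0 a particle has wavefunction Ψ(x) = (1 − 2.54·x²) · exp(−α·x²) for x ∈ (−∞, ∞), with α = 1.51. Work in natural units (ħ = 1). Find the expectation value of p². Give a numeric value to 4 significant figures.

6.743

p² Ψ = −ħ² d²Ψ/dx²; ⟨p²⟩ = −ħ² ∫ Ψ*·Ψ'' dx / ∫|Ψ|² dx.
Expand each integrand as polynomial × e^(−2αx²) and use ∫x^(2j)·e^(−2αx²) dx = (2j−1)!!/(4α)^j · √(π/(2α)), odd powers → 0; here √(π/(2α)) = 1.0199. Differentiate with the product rule, d/dx e^(−αx²) = −2αx·e^(−αx²).
State is unnormalized: ∫|Ψ|² dx = 0.70322, and ∫Ψ*·(−ħ² Ψ'') dx = 4.7419, so ⟨p²⟩ = 4.7419 / 0.70322.
⟨p²⟩ = 6.7432.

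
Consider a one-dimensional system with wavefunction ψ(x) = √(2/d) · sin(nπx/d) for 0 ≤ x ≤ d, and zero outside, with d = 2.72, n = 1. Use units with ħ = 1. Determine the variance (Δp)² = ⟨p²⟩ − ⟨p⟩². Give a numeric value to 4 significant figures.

Compute ⟨p⟩ and ⟨p²⟩ separately; (Δp)² = ⟨p²⟩ − ⟨p⟩².
d/dx sin(nπx/d) = (nπ/d)·cos(nπx/d) and d²/dx² sin(nπx/d) = −(nπ/d)²·sin(nπx/d); on 0 ≤ x ≤ d, ∫sin²(nπx/d) dx = d/2 and ∫sin(nπx/d)·cos(nπx/d) dx = 0.
⟨p⟩ = 0.0000 and ⟨p²⟩ = 1.3340.
(Δp)² = 1.3340 − (0.0000)² = 1.3340.

1.334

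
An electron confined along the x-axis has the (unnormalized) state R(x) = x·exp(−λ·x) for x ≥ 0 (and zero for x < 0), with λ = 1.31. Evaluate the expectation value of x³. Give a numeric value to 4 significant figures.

⟨x³⟩ = ∫ x³·|R|² dx / ∫|R|² dx (integrals over the domain).
Every integrand reduces to terms xʲ·e^(−2λx) on [0, ∞); use ∫₀^∞ xʲ·e^(−2λx) dx = j!/(2λ)^(j+1).
State is unnormalized: ∫|R|² dx = 0.11121, and ∫R*·x³·R dx = 0.37100, so ⟨x³⟩ = 0.37100 / 0.11121.
⟨x³⟩ = 3.3362.

3.336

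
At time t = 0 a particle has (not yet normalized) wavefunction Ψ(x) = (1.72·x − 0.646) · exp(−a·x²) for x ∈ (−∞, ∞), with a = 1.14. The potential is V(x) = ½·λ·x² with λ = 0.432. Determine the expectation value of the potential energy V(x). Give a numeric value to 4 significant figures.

⟨V⟩ = ∫ V(x)·|Ψ|² dx / ∫|Ψ|² dx.
Expand each integrand as polynomial × e^(−2ax²) and use ∫x^(2j)·e^(−2ax²) dx = (2j−1)!!/(4a)^j · √(π/(2a)), odd powers → 0; here √(π/(2a)) = 1.1738.
State is unnormalized: ∫|Ψ|² dx = 1.2514, and ∫Ψ*·V(x)·Ψ dx = 0.13142, so ⟨V⟩ = 0.13142 / 1.2514.
⟨V⟩ = 0.10502.

0.1050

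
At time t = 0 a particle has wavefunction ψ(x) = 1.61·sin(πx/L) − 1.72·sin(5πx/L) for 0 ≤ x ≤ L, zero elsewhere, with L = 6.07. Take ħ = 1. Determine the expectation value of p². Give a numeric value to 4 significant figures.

p² ψ = −ħ² d²ψ/dx²; ⟨p²⟩ = −ħ² ∫ ψ*·ψ'' dx / ∫|ψ|² dx.
d²/dx² sin(jπx/L) = −(jπ/L)²·sin(jπx/L); on 0 ≤ x ≤ L, ∫sin²(jπx/L) dx = L/2 and ∫sin(jπx/L)·sin(lπx/L) dx = 0 for j ≠ l, so only diagonal terms survive in ∫|ψ|² and ∫ψ·ψ″; ∫ψ·ψ′ dx = [ψ²/2] between the walls = 0.
State is unnormalized: ∫|ψ|² dx = 16.846, and ∫ψ*·(−ħ² ψ'') dx = 62.235, so ⟨p²⟩ = 62.235 / 16.846.
⟨p²⟩ = 3.6944.

3.694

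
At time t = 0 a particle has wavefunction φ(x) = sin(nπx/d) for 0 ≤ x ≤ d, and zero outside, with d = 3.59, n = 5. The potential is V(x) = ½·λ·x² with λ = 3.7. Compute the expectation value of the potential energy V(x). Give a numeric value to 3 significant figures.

7.90

⟨V⟩ = ∫ V(x)·|φ|² dx / ∫|φ|² dx.
With sin²θ = (1 − cos2θ)/2 on 0 ≤ x ≤ d: ∫sin²(nπx/d) dx = d/2, ∫x·sin²(nπx/d) dx = d²/4, ∫x²·sin²(nπx/d) dx = d³·(1/6 − 1/(4n²π²)); higher powers xᵏ the same way, integrating xᵏ·cos(2nπx/d) by parts.
State is unnormalized: ∫|φ|² dx = 1.7950, and ∫φ*·V(x)·φ dx = 14.179, so ⟨V⟩ = 14.179 / 1.7950.
⟨V⟩ = 7.8993.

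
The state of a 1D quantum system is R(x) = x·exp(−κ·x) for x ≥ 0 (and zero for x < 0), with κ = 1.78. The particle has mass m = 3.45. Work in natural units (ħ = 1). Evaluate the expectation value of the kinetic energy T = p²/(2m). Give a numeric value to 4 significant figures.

T = −(ħ²/2m) d²/dx², so ⟨T⟩ = −(ħ²/2m) ∫ R*·R'' dx / ∫|R|² dx; with m = 3.45.
Differentiate x·exp(−κ·x) with the product rule; every integrand then reduces to terms xʲ·e^(−2κx) on [0, ∞), with ∫₀^∞ xʲ·e^(−2κx) dx = j!/(2κ)^(j+1).
State is unnormalized: ∫|R|² dx = 0.044328, and ∫R*·(−ħ²/2m · R'') dx = 0.020355, so ⟨T⟩ = 0.020355 / 0.044328.
⟨T⟩ = 0.45919.

0.4592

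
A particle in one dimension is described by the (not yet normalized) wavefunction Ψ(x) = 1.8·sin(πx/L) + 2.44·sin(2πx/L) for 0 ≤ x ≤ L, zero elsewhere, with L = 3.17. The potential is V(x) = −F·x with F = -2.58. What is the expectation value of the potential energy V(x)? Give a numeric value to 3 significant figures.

2.68

⟨V⟩ = ∫ V(x)·|Ψ|² dx / ∫|Ψ|² dx.
On 0 ≤ x ≤ L (j ≠ l): ∫sin²(jπx/L) dx = L/2, ∫sin(jπx/L)·sin(lπx/L) dx = 0; diagonal moments ∫x·sin²(jπx/L) dx = L²/4, ∫x²·sin²(jπx/L) dx = L³·(1/6 − 1/(4j²π²)); cross terms ∫x·sin(jπx/L)·sin(lπx/L) dx = 0 for j + l even and −4jlL²/(π²(j² − l²)²) for j + l odd, ∫x²·sin(jπx/L)·sin(lπx/L) dx = (−1)^(j+l)·4jlL³/(π²(j² − l²)²); higher powers the same way via product-to-sum and parts.
State is unnormalized: ∫|Ψ|² dx = 14.572, and ∫Ψ*·V(x)·Ψ dx = 39.078, so ⟨V⟩ = 39.078 / 14.572.
⟨V⟩ = 2.6818.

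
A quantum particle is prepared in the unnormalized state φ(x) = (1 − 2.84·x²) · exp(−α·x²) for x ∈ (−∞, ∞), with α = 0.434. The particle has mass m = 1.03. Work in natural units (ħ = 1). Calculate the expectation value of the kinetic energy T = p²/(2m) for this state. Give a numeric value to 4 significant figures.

T = −(ħ²/2m) d²/dx², so ⟨T⟩ = −(ħ²/2m) ∫ φ*·φ'' dx / ∫|φ|² dx; with m = 1.03.
Expand each integrand as polynomial × e^(−2αx²) and use ∫x^(2j)·e^(−2αx²) dx = (2j−1)!!/(4α)^j · √(π/(2α)), odd powers → 0; here √(π/(2α)) = 1.9025. Differentiate with the product rule, d/dx e^(−αx²) = −2αx·e^(−αx²).
State is unnormalized: ∫|φ|² dx = 10.953, and ∫φ*·(−ħ²/2m · φ'') dx = 9.2211, so ⟨T⟩ = 9.2211 / 10.953.
⟨T⟩ = 0.84191.

0.8419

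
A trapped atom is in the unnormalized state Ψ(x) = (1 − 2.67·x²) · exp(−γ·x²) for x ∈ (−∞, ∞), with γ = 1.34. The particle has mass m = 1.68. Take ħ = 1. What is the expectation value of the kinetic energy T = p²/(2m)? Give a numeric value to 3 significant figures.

T = −(ħ²/2m) d²/dx², so ⟨T⟩ = −(ħ²/2m) ∫ Ψ*·Ψ'' dx / ∫|Ψ|² dx; with m = 1.68.
Expand each integrand as polynomial × e^(−2γx²) and use ∫x^(2j)·e^(−2γx²) dx = (2j−1)!!/(4γ)^j · √(π/(2γ)), odd powers → 0; here √(π/(2γ)) = 1.0827. Differentiate with the product rule, d/dx e^(−γx²) = −2γx·e^(−γx²).
State is unnormalized: ∫|Ψ|² dx = 0.81002, and ∫Ψ*·(−ħ²/2m · Ψ'') dx = 1.6120, so ⟨T⟩ = 1.6120 / 0.81002.
⟨T⟩ = 1.9901.

1.99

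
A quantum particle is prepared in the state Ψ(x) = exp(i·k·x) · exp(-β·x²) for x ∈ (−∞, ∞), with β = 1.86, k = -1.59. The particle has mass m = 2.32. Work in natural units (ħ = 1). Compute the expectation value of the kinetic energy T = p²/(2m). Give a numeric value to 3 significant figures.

0.946

T = −(ħ²/2m) d²/dx², so ⟨T⟩ = −(ħ²/2m) ∫ Ψ*·Ψ'' dx / ∫|Ψ|² dx; with m = 2.32.
Gaussian moments: ∫x^(2j)·e^(−2βx²) dx = (2j−1)!!/(4β)^j · √(π/(2β)), odd powers integrate to 0; here √(π/(2β)) = 0.91897. Derivatives: Ψ′ = (ik − 2βx)·Ψ, Ψ″ = ((ik − 2βx)² − 2β)·Ψ; the odd-in-x pieces drop out.
State is unnormalized: ∫|Ψ|² dx = 0.91897, and ∫Ψ*·(−ħ²/2m · Ψ'') dx = 0.86908, so ⟨T⟩ = 0.86908 / 0.91897.
⟨T⟩ = 0.94571.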